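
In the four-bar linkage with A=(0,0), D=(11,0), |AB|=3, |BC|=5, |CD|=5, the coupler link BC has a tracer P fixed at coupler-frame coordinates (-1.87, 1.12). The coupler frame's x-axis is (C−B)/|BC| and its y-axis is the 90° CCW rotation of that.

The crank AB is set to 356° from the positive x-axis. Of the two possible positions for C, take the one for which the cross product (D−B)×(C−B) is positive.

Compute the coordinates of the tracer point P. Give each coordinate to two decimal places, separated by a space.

0.83 -0.49

A=(0,0), D=(11.00,0)
B = A + 3.00·(cos356°, sin356°) = (2.9927, -0.2093)
|BD| = 8.0100
circle(B,5.00) ∩ circle(D,5.00): a=4.0050, h=2.9933
  candidates: C₊=(6.9181,2.8876) cross=23.976; C₋=(7.0745,-3.0969) cross=-23.976
  mode + wants cross > 0 → take C=(6.9181,2.8876) (cross=23.976)
ex = (C−B)/|BC| = (0.7851,0.6194); ey = (-0.6194,0.7851)
P = B + -1.87·ex + 1.12·ey = (0.8309,-0.4882)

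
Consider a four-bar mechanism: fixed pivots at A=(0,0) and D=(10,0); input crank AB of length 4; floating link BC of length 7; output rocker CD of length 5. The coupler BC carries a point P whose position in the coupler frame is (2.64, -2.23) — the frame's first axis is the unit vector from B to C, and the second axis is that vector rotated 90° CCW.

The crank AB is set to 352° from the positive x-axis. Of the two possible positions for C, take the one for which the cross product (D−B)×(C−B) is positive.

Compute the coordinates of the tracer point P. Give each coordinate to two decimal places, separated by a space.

7.37 0.01

A=(0,0), D=(10.00,0)
B = A + 4.00·(cos352°, sin352°) = (3.9611, -0.5567)
|BD| = 6.0645
circle(B,7.00) ∩ circle(D,5.00): a=5.0110, h=4.8877
  candidates: C₊=(8.5022,4.7704) cross=29.642; C₋=(9.3996,-4.9638) cross=-29.642
  mode + wants cross > 0 → take C=(8.5022,4.7704) (cross=29.642)
ex = (C−B)/|BC| = (0.6487,0.7610); ey = (-0.7610,0.6487)
P = B + 2.64·ex + -2.23·ey = (7.3708,0.0057)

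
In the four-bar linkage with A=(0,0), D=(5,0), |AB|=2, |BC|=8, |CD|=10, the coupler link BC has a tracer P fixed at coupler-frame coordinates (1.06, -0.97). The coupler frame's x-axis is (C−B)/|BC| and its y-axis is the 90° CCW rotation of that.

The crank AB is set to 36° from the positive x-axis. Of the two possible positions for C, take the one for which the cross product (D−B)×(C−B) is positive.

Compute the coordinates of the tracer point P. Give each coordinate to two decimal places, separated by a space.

2.50 2.31

A=(0,0), D=(5.00,0)
B = A + 2.00·(cos36°, sin36°) = (1.6180, 1.1756)
|BD| = 3.5805
circle(B,8.00) ∩ circle(D,10.00): a=-3.2371, h=7.3158
  candidates: C₊=(0.9624,9.1487) cross=26.194; C₋=(-3.8416,-4.6719) cross=-26.194
  mode + wants cross > 0 → take C=(0.9624,9.1487) (cross=26.194)
ex = (C−B)/|BC| = (-0.0820,0.9966); ey = (-0.9966,-0.0820)
P = B + 1.06·ex + -0.97·ey = (2.4979,2.3115)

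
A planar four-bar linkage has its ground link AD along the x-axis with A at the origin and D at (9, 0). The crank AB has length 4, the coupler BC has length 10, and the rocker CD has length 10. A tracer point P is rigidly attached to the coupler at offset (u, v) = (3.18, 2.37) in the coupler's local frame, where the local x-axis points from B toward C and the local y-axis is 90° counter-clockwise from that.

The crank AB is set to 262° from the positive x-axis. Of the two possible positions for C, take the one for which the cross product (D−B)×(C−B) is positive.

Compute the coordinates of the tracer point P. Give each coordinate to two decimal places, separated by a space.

-2.42 -0.46

A=(0,0), D=(9.00,0)
B = A + 4.00·(cos262°, sin262°) = (-0.5567, -3.9611)
|BD| = 10.3451
circle(B,10.00) ∩ circle(D,10.00): a=5.1725, h=8.5583
  candidates: C₊=(0.9447,5.9256) cross=88.536; C₋=(7.4986,-9.8866) cross=-88.536
  mode + wants cross > 0 → take C=(0.9447,5.9256) (cross=88.536)
ex = (C−B)/|BC| = (0.1501,0.9887); ey = (-0.9887,0.1501)
P = B + 3.18·ex + 2.37·ey = (-2.4224,-0.4613)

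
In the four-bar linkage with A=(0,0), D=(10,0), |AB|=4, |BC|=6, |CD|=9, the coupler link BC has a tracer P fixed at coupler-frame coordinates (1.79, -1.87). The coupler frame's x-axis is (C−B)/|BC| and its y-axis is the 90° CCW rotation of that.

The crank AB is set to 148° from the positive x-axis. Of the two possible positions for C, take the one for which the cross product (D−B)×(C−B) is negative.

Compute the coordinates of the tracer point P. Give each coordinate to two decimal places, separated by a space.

-3.24 -0.46

A=(0,0), D=(10.00,0)
B = A + 4.00·(cos148°, sin148°) = (-3.3922, 2.1197)
|BD| = 13.5589
circle(B,6.00) ∩ circle(D,9.00): a=5.1200, h=3.1282
  candidates: C₊=(2.1539,4.4090) cross=42.414; C₋=(1.1759,-1.7704) cross=-42.414
  mode - wants cross < 0 → take C=(1.1759,-1.7704) (cross=-42.414)
ex = (C−B)/|BC| = (0.7613,-0.6484); ey = (0.6484,0.7613)
P = B + 1.79·ex + -1.87·ey = (-3.2418,-0.4646)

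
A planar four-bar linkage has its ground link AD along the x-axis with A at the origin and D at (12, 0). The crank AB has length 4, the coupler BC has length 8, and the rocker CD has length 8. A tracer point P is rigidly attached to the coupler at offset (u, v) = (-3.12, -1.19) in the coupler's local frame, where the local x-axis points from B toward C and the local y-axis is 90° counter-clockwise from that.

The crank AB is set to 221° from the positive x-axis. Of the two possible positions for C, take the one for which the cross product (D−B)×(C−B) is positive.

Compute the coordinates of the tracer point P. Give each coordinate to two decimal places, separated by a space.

A=(0,0), D=(12.00,0)
B = A + 4.00·(cos221°, sin221°) = (-3.0188, -2.6242)
|BD| = 15.2464
circle(B,8.00) ∩ circle(D,8.00): a=7.6232, h=2.4263
  candidates: C₊=(4.0730,1.0780) cross=36.992; C₋=(4.9082,-3.7022) cross=-36.992
  mode + wants cross > 0 → take C=(4.0730,1.0780) (cross=36.992)
ex = (C−B)/|BC| = (0.8865,0.4628); ey = (-0.4628,0.8865)
P = B + -3.12·ex + -1.19·ey = (-5.2339,-5.1230)

-5.23 -5.12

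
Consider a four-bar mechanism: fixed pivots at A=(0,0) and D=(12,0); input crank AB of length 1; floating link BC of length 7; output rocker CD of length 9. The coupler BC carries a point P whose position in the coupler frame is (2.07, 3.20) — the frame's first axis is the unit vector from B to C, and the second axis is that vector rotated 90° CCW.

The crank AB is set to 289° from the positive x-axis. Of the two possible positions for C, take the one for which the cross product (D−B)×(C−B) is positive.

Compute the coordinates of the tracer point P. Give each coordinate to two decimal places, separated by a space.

A=(0,0), D=(12.00,0)
B = A + 1.00·(cos289°, sin289°) = (0.3256, -0.9455)
|BD| = 11.7127
circle(B,7.00) ∩ circle(D,9.00): a=4.4903, h=5.3700
  candidates: C₊=(4.3677,4.7695) cross=62.897; C₋=(5.2347,-5.9355) cross=-62.897
  mode + wants cross > 0 → take C=(4.3677,4.7695) (cross=62.897)
ex = (C−B)/|BC| = (0.5774,0.8164); ey = (-0.8164,0.5774)
P = B + 2.07·ex + 3.20·ey = (-1.0917,2.5923)

-1.09 2.59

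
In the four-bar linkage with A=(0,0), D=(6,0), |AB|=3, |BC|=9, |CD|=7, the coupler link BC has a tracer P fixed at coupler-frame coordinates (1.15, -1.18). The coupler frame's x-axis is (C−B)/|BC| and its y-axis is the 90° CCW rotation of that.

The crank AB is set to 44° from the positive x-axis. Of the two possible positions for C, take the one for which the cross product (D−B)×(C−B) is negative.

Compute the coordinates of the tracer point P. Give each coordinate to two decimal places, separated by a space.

1.24 0.71

A=(0,0), D=(6.00,0)
B = A + 3.00·(cos44°, sin44°) = (2.1580, 2.0840)
|BD| = 4.3708
circle(B,9.00) ∩ circle(D,7.00): a=5.8461, h=6.8428
  candidates: C₊=(10.5594,5.3115) cross=29.908; C₋=(4.0342,-6.7183) cross=-29.908
  mode - wants cross < 0 → take C=(4.0342,-6.7183) (cross=-29.908)
ex = (C−B)/|BC| = (0.2085,-0.9780); ey = (0.9780,0.2085)
P = B + 1.15·ex + -1.18·ey = (1.2437,0.7133)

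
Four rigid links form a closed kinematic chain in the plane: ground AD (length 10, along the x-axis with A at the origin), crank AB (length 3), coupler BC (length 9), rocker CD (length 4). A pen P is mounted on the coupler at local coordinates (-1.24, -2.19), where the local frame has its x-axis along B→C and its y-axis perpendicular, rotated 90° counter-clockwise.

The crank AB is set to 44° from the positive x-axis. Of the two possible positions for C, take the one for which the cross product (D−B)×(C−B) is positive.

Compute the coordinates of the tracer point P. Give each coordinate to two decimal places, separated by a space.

1.38 -0.31

A=(0,0), D=(10.00,0)
B = A + 3.00·(cos44°, sin44°) = (2.1580, 2.0840)
|BD| = 8.1142
circle(B,9.00) ∩ circle(D,4.00): a=8.0624, h=3.9997
  candidates: C₊=(10.9772,3.8788) cross=32.454; C₋=(8.9228,-3.8522) cross=-32.454
  mode + wants cross > 0 → take C=(10.9772,3.8788) (cross=32.454)
ex = (C−B)/|BC| = (0.9799,0.1994); ey = (-0.1994,0.9799)
P = B + -1.24·ex + -2.19·ey = (1.3797,-0.3093)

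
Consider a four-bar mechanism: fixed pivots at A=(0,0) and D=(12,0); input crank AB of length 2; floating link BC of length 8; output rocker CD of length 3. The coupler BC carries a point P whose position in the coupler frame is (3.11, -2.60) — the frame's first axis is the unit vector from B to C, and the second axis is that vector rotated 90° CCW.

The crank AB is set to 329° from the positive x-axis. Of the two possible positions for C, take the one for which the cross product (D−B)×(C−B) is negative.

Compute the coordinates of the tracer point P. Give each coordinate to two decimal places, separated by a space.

4.53 -3.95

A=(0,0), D=(12.00,0)
B = A + 2.00·(cos329°, sin329°) = (1.7143, -1.0301)
|BD| = 10.3371
circle(B,8.00) ∩ circle(D,3.00): a=7.8289, h=1.6458
  candidates: C₊=(9.3402,1.3877) cross=17.013; C₋=(9.6682,-1.8876) cross=-17.013
  mode - wants cross < 0 → take C=(9.6682,-1.8876) (cross=-17.013)
ex = (C−B)/|BC| = (0.9942,-0.1072); ey = (0.1072,0.9942)
P = B + 3.11·ex + -2.60·ey = (4.5277,-3.9484)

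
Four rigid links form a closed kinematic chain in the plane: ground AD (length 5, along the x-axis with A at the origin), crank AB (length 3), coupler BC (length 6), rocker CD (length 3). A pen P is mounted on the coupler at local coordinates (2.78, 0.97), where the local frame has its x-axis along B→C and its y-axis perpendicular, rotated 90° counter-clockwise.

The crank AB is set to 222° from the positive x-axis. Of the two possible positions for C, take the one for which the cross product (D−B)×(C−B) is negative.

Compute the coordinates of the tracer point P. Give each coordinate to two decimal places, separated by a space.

A=(0,0), D=(5.00,0)
B = A + 3.00·(cos222°, sin222°) = (-2.2294, -2.0074)
|BD| = 7.5030
circle(B,6.00) ∩ circle(D,3.00): a=5.5508, h=2.2779
  candidates: C₊=(2.5095,1.6726) cross=17.091; C₋=(3.7284,-2.7172) cross=-17.091
  mode - wants cross < 0 → take C=(3.7284,-2.7172) (cross=-17.091)
ex = (C−B)/|BC| = (0.9930,-0.1183); ey = (0.1183,0.9930)
P = B + 2.78·ex + 0.97·ey = (0.6458,-1.3731)

0.65 -1.37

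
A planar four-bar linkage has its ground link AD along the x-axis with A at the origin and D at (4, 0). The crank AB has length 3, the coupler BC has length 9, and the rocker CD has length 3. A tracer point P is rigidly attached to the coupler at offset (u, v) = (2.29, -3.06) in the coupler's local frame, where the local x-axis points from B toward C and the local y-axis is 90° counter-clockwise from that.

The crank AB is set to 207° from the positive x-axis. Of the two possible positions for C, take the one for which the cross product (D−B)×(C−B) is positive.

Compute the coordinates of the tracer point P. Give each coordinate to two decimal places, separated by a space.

A=(0,0), D=(4.00,0)
B = A + 3.00·(cos207°, sin207°) = (-2.6730, -1.3620)
|BD| = 6.8106
circle(B,9.00) ∩ circle(D,3.00): a=8.6912, h=2.3374
  candidates: C₊=(5.3752,2.6663) cross=15.919; C₋=(6.3100,-1.9141) cross=-15.919
  mode + wants cross > 0 → take C=(5.3752,2.6663) (cross=15.919)
ex = (C−B)/|BC| = (0.8942,0.4476); ey = (-0.4476,0.8942)
P = B + 2.29·ex + -3.06·ey = (0.7444,-3.0734)

0.74 -3.07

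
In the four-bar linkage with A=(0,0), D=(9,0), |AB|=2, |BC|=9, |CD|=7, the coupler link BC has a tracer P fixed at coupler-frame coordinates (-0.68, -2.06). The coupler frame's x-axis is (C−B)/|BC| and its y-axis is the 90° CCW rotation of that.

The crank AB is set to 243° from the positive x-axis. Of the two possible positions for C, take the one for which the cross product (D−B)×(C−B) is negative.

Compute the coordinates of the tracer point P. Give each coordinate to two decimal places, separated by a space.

A=(0,0), D=(9.00,0)
B = A + 2.00·(cos243°, sin243°) = (-0.9080, -1.7820)
|BD| = 10.0670
circle(B,9.00) ∩ circle(D,7.00): a=6.6228, h=6.0941
  candidates: C₊=(4.5315,5.3882) cross=61.349; C₋=(6.6890,-6.6075) cross=-61.349
  mode - wants cross < 0 → take C=(6.6890,-6.6075) (cross=-61.349)
ex = (C−B)/|BC| = (0.8441,-0.5362); ey = (0.5362,0.8441)
P = B + -0.68·ex + -2.06·ey = (-2.5865,-3.1563)

-2.59 -3.16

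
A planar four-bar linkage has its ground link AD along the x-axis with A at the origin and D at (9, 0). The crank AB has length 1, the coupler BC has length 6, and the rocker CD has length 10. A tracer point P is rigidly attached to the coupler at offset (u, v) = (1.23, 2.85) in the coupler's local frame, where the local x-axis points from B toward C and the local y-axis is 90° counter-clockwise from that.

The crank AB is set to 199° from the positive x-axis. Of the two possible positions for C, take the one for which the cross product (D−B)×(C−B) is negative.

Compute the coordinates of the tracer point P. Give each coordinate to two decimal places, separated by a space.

A=(0,0), D=(9.00,0)
B = A + 1.00·(cos199°, sin199°) = (-0.9455, -0.3256)
|BD| = 9.9508
circle(B,6.00) ∩ circle(D,10.00): a=1.7596, h=5.7362
  candidates: C₊=(0.6255,5.4651) cross=57.080; C₋=(1.0008,-6.0011) cross=-57.080
  mode - wants cross < 0 → take C=(1.0008,-6.0011) (cross=-57.080)
ex = (C−B)/|BC| = (0.3244,-0.9459); ey = (0.9459,0.3244)
P = B + 1.23·ex + 2.85·ey = (2.1494,-0.5645)

2.15 -0.56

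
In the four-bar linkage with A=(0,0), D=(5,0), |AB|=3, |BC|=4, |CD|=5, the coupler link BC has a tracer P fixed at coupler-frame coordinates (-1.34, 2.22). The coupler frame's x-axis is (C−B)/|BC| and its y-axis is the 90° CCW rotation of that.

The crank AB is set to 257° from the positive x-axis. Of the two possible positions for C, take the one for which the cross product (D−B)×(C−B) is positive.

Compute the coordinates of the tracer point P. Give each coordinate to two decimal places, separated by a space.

A=(0,0), D=(5.00,0)
B = A + 3.00·(cos257°, sin257°) = (-0.6749, -2.9231)
|BD| = 6.3835
circle(B,4.00) ∩ circle(D,5.00): a=2.4868, h=3.1330
  candidates: C₊=(0.1012,1.0009) cross=20.000; C₋=(2.9706,-4.5696) cross=-20.000
  mode + wants cross > 0 → take C=(0.1012,1.0009) (cross=20.000)
ex = (C−B)/|BC| = (0.1940,0.9810); ey = (-0.9810,0.1940)
P = B + -1.34·ex + 2.22·ey = (-3.1126,-3.8069)

-3.11 -3.81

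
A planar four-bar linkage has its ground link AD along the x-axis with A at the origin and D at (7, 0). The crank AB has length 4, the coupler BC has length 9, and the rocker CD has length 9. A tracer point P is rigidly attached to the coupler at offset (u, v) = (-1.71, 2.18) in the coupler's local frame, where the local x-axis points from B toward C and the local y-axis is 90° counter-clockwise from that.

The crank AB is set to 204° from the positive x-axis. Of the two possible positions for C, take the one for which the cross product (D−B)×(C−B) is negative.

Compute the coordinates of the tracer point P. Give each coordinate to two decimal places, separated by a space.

A=(0,0), D=(7.00,0)
B = A + 4.00·(cos204°, sin204°) = (-3.6542, -1.6269)
|BD| = 10.7777
circle(B,9.00) ∩ circle(D,9.00): a=5.3888, h=7.2084
  candidates: C₊=(0.5848,6.3123) cross=77.689; C₋=(2.7610,-7.9392) cross=-77.689
  mode - wants cross < 0 → take C=(2.7610,-7.9392) (cross=-77.689)
ex = (C−B)/|BC| = (0.7128,-0.7014); ey = (0.7014,0.7128)
P = B + -1.71·ex + 2.18·ey = (-3.3441,1.1263)

-3.34 1.13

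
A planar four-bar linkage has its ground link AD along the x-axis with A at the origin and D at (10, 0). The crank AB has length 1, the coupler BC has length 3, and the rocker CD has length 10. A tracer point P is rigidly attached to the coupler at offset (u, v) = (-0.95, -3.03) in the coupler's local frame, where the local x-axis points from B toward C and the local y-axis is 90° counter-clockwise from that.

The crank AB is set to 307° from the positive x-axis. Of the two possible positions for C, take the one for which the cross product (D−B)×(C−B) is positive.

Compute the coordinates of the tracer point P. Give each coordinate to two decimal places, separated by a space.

3.72 -1.38

A=(0,0), D=(10.00,0)
B = A + 1.00·(cos307°, sin307°) = (0.6018, -0.7986)
|BD| = 9.4321
circle(B,3.00) ∩ circle(D,10.00): a=-0.1079, h=2.9981
  candidates: C₊=(0.2404,2.1795) cross=28.278; C₋=(0.7481,-3.7951) cross=-28.278
  mode + wants cross > 0 → take C=(0.2404,2.1795) (cross=28.278)
ex = (C−B)/|BC| = (-0.1205,0.9927); ey = (-0.9927,-0.1205)
P = B + -0.95·ex + -3.03·ey = (3.7242,-1.3767)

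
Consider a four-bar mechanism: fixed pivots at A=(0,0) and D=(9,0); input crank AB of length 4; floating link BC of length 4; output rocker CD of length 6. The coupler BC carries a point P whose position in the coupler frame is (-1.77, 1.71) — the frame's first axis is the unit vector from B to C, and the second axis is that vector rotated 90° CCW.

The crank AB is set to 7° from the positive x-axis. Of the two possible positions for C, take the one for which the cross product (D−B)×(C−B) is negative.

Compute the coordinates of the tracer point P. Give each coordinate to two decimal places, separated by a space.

A=(0,0), D=(9.00,0)
B = A + 4.00·(cos7°, sin7°) = (3.9702, 0.4875)
|BD| = 5.0534
circle(B,4.00) ∩ circle(D,6.00): a=0.5478, h=3.9623
  candidates: C₊=(4.8977,4.3785) cross=20.023; C₋=(4.1332,-3.5092) cross=-20.023
  mode - wants cross < 0 → take C=(4.1332,-3.5092) (cross=-20.023)
ex = (C−B)/|BC| = (0.0408,-0.9992); ey = (0.9992,0.0408)
P = B + -1.77·ex + 1.71·ey = (5.6066,2.3257)

5.61 2.33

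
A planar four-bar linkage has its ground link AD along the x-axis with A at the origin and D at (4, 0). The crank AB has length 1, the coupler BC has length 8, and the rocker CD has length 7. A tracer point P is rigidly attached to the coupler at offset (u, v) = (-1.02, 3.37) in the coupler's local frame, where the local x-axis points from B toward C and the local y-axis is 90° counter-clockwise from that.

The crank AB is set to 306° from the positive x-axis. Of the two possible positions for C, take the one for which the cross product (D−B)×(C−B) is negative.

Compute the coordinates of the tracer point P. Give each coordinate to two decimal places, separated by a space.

A=(0,0), D=(4.00,0)
B = A + 1.00·(cos306°, sin306°) = (0.5878, -0.8090)
|BD| = 3.5068
circle(B,8.00) ∩ circle(D,7.00): a=3.8921, h=6.9894
  candidates: C₊=(2.7625,6.8897) cross=24.510; C₋=(5.9873,-6.7120) cross=-24.510
  mode - wants cross < 0 → take C=(5.9873,-6.7120) (cross=-24.510)
ex = (C−B)/|BC| = (0.6749,-0.7379); ey = (0.7379,0.6749)
P = B + -1.02·ex + 3.37·ey = (2.3860,2.2182)

2.39 2.22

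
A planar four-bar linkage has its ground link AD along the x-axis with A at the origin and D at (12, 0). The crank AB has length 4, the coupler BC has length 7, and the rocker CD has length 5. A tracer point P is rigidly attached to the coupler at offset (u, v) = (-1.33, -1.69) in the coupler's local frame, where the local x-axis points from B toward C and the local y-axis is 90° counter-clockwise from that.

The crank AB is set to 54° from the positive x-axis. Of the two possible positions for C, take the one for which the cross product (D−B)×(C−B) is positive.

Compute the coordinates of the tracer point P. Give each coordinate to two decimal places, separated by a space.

1.27 1.38

A=(0,0), D=(12.00,0)
B = A + 4.00·(cos54°, sin54°) = (2.3511, 3.2361)
|BD| = 10.1771
circle(B,7.00) ∩ circle(D,5.00): a=6.2677, h=3.1171
  candidates: C₊=(9.2847,4.1984) cross=31.723; C₋=(7.3023,-1.7122) cross=-31.723
  mode + wants cross > 0 → take C=(9.2847,4.1984) (cross=31.723)
ex = (C−B)/|BC| = (0.9905,0.1375); ey = (-0.1375,0.9905)
P = B + -1.33·ex + -1.69·ey = (1.2661,1.3793)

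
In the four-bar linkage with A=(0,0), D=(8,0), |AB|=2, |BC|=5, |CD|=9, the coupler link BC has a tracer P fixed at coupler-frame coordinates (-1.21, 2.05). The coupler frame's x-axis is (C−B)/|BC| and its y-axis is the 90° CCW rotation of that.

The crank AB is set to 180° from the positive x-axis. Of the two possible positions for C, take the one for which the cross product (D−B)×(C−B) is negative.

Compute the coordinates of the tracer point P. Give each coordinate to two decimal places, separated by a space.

A=(0,0), D=(8.00,0)
B = A + 2.00·(cos180°, sin180°) = (-2.0000, 0.0000)
|BD| = 10.0000
circle(B,5.00) ∩ circle(D,9.00): a=2.2000, h=4.4900
  candidates: C₊=(0.2000,4.4900) cross=44.900; C₋=(0.2000,-4.4900) cross=-44.900
  mode - wants cross < 0 → take C=(0.2000,-4.4900) (cross=-44.900)
ex = (C−B)/|BC| = (0.4400,-0.8980); ey = (0.8980,0.4400)
P = B + -1.21·ex + 2.05·ey = (-0.6915,1.9886)

-0.69 1.99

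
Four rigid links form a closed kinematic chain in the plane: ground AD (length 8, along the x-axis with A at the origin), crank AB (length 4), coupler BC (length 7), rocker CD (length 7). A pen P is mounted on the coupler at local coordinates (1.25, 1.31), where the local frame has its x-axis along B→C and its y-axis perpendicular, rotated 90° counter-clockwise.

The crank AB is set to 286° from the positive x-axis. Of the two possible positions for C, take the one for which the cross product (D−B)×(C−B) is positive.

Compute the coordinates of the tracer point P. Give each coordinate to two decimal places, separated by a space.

A=(0,0), D=(8.00,0)
B = A + 4.00·(cos286°, sin286°) = (1.1025, -3.8450)
|BD| = 7.8968
circle(B,7.00) ∩ circle(D,7.00): a=3.9484, h=5.7802
  candidates: C₊=(1.7368,3.1262) cross=45.645; C₋=(7.3657,-6.9712) cross=-45.645
  mode + wants cross > 0 → take C=(1.7368,3.1262) (cross=45.645)
ex = (C−B)/|BC| = (0.0906,0.9959); ey = (-0.9959,0.0906)
P = B + 1.25·ex + 1.31·ey = (-0.0888,-2.4815)

-0.09 -2.48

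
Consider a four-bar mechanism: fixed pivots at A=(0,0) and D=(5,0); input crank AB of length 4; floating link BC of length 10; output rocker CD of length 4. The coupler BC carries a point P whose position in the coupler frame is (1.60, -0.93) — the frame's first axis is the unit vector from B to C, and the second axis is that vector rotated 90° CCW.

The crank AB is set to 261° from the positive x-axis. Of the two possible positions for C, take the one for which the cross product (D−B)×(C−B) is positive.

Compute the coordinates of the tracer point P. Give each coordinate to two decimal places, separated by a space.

1.09 -3.25

A=(0,0), D=(5.00,0)
B = A + 4.00·(cos261°, sin261°) = (-0.6257, -3.9508)
|BD| = 6.8744
circle(B,10.00) ∩ circle(D,4.00): a=9.5468, h=2.9763
  candidates: C₊=(5.4765,3.9715) cross=20.460; C₋=(8.8975,-0.8998) cross=-20.460
  mode + wants cross > 0 → take C=(5.4765,3.9715) (cross=20.460)
ex = (C−B)/|BC| = (0.6102,0.7922); ey = (-0.7922,0.6102)
P = B + 1.60·ex + -0.93·ey = (1.0874,-3.2507)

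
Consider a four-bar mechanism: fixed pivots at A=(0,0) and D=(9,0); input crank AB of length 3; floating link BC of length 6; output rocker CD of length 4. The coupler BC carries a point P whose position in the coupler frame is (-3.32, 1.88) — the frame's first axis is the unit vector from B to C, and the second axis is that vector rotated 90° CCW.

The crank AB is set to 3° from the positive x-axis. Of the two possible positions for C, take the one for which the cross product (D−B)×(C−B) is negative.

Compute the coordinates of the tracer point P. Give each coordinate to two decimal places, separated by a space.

1.69 3.74

A=(0,0), D=(9.00,0)
B = A + 3.00·(cos3°, sin3°) = (2.9959, 0.1570)
|BD| = 6.0062
circle(B,6.00) ∩ circle(D,4.00): a=4.6680, h=3.7695
  candidates: C₊=(7.7609,3.8032) cross=22.640; C₋=(7.5638,-3.7333) cross=-22.640
  mode - wants cross < 0 → take C=(7.5638,-3.7333) (cross=-22.640)
ex = (C−B)/|BC| = (0.7613,-0.6484); ey = (0.6484,0.7613)
P = B + -3.32·ex + 1.88·ey = (1.6873,3.7409)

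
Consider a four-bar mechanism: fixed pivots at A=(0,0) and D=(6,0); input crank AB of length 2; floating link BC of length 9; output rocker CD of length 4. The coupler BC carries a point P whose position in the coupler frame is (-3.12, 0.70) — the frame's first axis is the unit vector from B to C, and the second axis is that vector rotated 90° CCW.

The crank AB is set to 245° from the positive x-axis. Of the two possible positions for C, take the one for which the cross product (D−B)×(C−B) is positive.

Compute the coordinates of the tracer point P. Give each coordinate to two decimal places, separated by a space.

A=(0,0), D=(6.00,0)
B = A + 2.00·(cos245°, sin245°) = (-0.8452, -1.8126)
|BD| = 7.0812
circle(B,9.00) ∩ circle(D,4.00): a=8.1302, h=3.8600
  candidates: C₊=(6.0260,3.9999) cross=27.333; C₋=(8.0022,-3.4628) cross=-27.333
  mode + wants cross > 0 → take C=(6.0260,3.9999) (cross=27.333)
ex = (C−B)/|BC| = (0.7635,0.6458); ey = (-0.6458,0.7635)
P = B + -3.12·ex + 0.70·ey = (-3.6794,-3.2932)

-3.68 -3.29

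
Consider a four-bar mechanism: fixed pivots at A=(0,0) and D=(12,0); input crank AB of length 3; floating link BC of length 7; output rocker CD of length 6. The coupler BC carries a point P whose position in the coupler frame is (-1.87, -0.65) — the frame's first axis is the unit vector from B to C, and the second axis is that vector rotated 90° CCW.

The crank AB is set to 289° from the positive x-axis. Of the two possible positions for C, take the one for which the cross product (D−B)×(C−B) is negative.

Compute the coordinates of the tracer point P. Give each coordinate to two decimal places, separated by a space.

-0.99 -3.08

A=(0,0), D=(12.00,0)
B = A + 3.00·(cos289°, sin289°) = (0.9767, -2.8366)
|BD| = 11.3824
circle(B,7.00) ∩ circle(D,6.00): a=6.2623, h=3.1280
  candidates: C₊=(6.2619,1.7533) cross=35.604; C₋=(7.8209,-4.3052) cross=-35.604
  mode - wants cross < 0 → take C=(7.8209,-4.3052) (cross=-35.604)
ex = (C−B)/|BC| = (0.9777,-0.2098); ey = (0.2098,0.9777)
P = B + -1.87·ex + -0.65·ey = (-0.9881,-3.0797)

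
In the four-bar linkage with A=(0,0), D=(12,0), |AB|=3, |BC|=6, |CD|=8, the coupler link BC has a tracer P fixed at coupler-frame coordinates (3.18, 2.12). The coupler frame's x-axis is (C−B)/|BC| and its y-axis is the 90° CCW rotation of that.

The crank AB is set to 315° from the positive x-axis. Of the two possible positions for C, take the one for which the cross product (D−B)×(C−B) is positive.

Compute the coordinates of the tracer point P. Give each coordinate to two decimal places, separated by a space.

A=(0,0), D=(12.00,0)
B = A + 3.00·(cos315°, sin315°) = (2.1213, -2.1213)
|BD| = 10.1039
circle(B,6.00) ∩ circle(D,8.00): a=3.6663, h=4.7495
  candidates: C₊=(4.7088,3.2921) cross=47.989; C₋=(6.7031,-5.9952) cross=-47.989
  mode + wants cross > 0 → take C=(4.7088,3.2921) (cross=47.989)
ex = (C−B)/|BC| = (0.4312,0.9022); ey = (-0.9022,0.4312)
P = B + 3.18·ex + 2.12·ey = (1.5799,1.6620)

1.58 1.66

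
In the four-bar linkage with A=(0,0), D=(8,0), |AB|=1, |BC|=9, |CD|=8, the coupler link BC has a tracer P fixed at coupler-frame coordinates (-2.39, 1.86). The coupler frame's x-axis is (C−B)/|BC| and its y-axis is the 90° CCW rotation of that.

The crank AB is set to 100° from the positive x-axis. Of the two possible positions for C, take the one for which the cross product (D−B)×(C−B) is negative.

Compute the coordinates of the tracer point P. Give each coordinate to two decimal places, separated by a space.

A=(0,0), D=(8.00,0)
B = A + 1.00·(cos100°, sin100°) = (-0.1736, 0.9848)
|BD| = 8.2328
circle(B,9.00) ∩ circle(D,8.00): a=5.1488, h=7.3817
  candidates: C₊=(5.8212,7.6976) cross=60.772; C₋=(4.0552,-6.9598) cross=-60.772
  mode - wants cross < 0 → take C=(4.0552,-6.9598) (cross=-60.772)
ex = (C−B)/|BC| = (0.4699,-0.8827); ey = (0.8827,0.4699)
P = B + -2.39·ex + 1.86·ey = (0.3452,3.9685)

0.35 3.97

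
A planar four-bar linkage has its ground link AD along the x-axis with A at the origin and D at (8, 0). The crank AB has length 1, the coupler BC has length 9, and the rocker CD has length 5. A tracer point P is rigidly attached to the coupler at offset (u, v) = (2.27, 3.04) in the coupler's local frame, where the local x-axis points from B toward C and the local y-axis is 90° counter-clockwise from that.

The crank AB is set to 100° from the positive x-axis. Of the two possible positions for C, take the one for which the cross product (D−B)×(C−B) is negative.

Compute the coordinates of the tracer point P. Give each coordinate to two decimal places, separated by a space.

3.52 1.84

A=(0,0), D=(8.00,0)
B = A + 1.00·(cos100°, sin100°) = (-0.1736, 0.9848)
|BD| = 8.2328
circle(B,9.00) ∩ circle(D,5.00): a=7.5174, h=4.9486
  candidates: C₊=(7.8818,4.9986) cross=40.740; C₋=(6.6979,-4.8275) cross=-40.740
  mode - wants cross < 0 → take C=(6.6979,-4.8275) (cross=-40.740)
ex = (C−B)/|BC| = (0.7635,-0.6458); ey = (0.6458,0.7635)
P = B + 2.27·ex + 3.04·ey = (3.5228,1.8399)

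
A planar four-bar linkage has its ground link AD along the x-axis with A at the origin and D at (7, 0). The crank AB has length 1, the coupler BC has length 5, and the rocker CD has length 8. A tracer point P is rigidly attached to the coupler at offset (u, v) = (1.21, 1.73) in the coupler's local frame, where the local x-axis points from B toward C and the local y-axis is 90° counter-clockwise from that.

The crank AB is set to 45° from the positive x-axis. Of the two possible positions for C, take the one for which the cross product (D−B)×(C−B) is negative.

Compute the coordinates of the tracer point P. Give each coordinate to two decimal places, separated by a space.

2.32 -0.66

A=(0,0), D=(7.00,0)
B = A + 1.00·(cos45°, sin45°) = (0.7071, 0.7071)
|BD| = 6.3325
circle(B,5.00) ∩ circle(D,8.00): a=0.0869, h=4.9992
  candidates: C₊=(1.3517,5.6654) cross=31.658; C₋=(0.2352,-4.2706) cross=-31.658
  mode - wants cross < 0 → take C=(0.2352,-4.2706) (cross=-31.658)
ex = (C−B)/|BC| = (-0.0944,-0.9955); ey = (0.9955,-0.0944)
P = B + 1.21·ex + 1.73·ey = (2.3152,-0.6608)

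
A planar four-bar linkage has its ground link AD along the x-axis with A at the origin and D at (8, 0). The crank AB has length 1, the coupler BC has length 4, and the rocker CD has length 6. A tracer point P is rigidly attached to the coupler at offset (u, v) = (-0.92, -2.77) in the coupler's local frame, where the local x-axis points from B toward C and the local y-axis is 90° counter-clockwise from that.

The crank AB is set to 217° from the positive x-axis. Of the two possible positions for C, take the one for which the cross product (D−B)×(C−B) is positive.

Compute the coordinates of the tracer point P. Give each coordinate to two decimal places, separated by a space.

A=(0,0), D=(8.00,0)
B = A + 1.00·(cos217°, sin217°) = (-0.7986, -0.6018)
|BD| = 8.8192
circle(B,4.00) ∩ circle(D,6.00): a=3.2757, h=2.2956
  candidates: C₊=(2.3128,1.9120) cross=20.245; C₋=(2.6261,-2.6685) cross=-20.245
  mode + wants cross > 0 → take C=(2.3128,1.9120) (cross=20.245)
ex = (C−B)/|BC| = (0.7779,0.6284); ey = (-0.6284,0.7779)
P = B + -0.92·ex + -2.77·ey = (0.2265,-3.3346)

0.23 -3.33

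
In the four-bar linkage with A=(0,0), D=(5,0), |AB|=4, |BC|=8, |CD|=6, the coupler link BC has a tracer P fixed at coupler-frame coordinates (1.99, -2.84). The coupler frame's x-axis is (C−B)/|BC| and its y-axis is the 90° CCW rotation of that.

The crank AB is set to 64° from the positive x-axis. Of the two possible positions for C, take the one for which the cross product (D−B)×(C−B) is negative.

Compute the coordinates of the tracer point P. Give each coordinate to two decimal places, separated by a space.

-1.29 1.93

A=(0,0), D=(5.00,0)
B = A + 4.00·(cos64°, sin64°) = (1.7535, 3.5952)
|BD| = 4.8441
circle(B,8.00) ∩ circle(D,6.00): a=5.3122, h=5.9817
  candidates: C₊=(9.7532,3.6616) cross=28.976; C₋=(0.8742,-4.3564) cross=-28.976
  mode - wants cross < 0 → take C=(0.8742,-4.3564) (cross=-28.976)
ex = (C−B)/|BC| = (-0.1099,-0.9939); ey = (0.9939,-0.1099)
P = B + 1.99·ex + -2.84·ey = (-1.2880,1.9294)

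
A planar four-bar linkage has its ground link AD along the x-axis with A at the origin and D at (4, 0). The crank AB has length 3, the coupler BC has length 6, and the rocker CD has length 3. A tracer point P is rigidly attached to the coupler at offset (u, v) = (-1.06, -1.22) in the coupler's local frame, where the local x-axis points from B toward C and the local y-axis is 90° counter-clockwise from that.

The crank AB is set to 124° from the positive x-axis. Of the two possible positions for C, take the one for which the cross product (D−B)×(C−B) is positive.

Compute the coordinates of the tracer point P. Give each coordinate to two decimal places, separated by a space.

A=(0,0), D=(4.00,0)
B = A + 3.00·(cos124°, sin124°) = (-1.6776, 2.4871)
|BD| = 6.1984
circle(B,6.00) ∩ circle(D,3.00): a=5.2772, h=2.8550
  candidates: C₊=(4.3017,2.9848) cross=17.697; C₋=(2.0106,-2.2455) cross=-17.697
  mode + wants cross > 0 → take C=(4.3017,2.9848) (cross=17.697)
ex = (C−B)/|BC| = (0.9966,0.0829); ey = (-0.0829,0.9966)
P = B + -1.06·ex + -1.22·ey = (-2.6327,1.1834)

-2.63 1.18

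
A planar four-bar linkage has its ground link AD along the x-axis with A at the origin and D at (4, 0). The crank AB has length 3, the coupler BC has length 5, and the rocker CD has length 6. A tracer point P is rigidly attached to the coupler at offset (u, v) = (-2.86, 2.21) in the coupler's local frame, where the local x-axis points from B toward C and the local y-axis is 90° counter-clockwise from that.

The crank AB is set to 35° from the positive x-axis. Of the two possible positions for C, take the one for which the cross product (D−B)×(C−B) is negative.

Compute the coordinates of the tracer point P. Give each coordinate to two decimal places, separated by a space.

6.02 1.09

A=(0,0), D=(4.00,0)
B = A + 3.00·(cos35°, sin35°) = (2.4575, 1.7207)
|BD| = 2.3109
circle(B,5.00) ∩ circle(D,6.00): a=-1.2245, h=4.8477
  candidates: C₊=(5.2497,5.8684) cross=11.203; C₋=(-1.9696,-0.6033) cross=-11.203
  mode - wants cross < 0 → take C=(-1.9696,-0.6033) (cross=-11.203)
ex = (C−B)/|BC| = (-0.8854,-0.4648); ey = (0.4648,-0.8854)
P = B + -2.86·ex + 2.21·ey = (6.0170,1.0933)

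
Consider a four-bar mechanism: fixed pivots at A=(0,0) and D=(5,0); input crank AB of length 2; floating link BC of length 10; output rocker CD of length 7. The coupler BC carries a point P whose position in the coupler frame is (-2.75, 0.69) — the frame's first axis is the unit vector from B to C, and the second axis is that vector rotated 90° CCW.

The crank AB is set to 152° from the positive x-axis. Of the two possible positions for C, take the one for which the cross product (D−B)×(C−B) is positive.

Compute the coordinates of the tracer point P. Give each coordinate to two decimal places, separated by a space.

-4.39 -0.14

A=(0,0), D=(5.00,0)
B = A + 2.00·(cos152°, sin152°) = (-1.7659, 0.9389)
|BD| = 6.8307
circle(B,10.00) ∩ circle(D,7.00): a=7.1485, h=6.9928
  candidates: C₊=(6.2760,6.8827) cross=47.766; C₋=(4.3535,-6.9701) cross=-47.766
  mode + wants cross > 0 → take C=(6.2760,6.8827) (cross=47.766)
ex = (C−B)/|BC| = (0.8042,0.5944); ey = (-0.5944,0.8042)
P = B + -2.75·ex + 0.69·ey = (-4.3875,-0.1407)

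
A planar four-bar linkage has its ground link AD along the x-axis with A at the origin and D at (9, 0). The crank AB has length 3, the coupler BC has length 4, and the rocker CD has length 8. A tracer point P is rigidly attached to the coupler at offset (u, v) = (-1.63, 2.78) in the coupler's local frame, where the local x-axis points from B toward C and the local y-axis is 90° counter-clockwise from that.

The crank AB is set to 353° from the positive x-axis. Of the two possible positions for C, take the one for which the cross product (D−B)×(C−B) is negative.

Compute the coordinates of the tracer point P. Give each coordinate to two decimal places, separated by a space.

A=(0,0), D=(9.00,0)
B = A + 3.00·(cos353°, sin353°) = (2.9776, -0.3656)
|BD| = 6.0334
circle(B,4.00) ∩ circle(D,8.00): a=-0.9611, h=3.8828
  candidates: C₊=(1.7830,3.4518) cross=23.427; C₋=(2.2536,-4.2995) cross=-23.427
  mode - wants cross < 0 → take C=(2.2536,-4.2995) (cross=-23.427)
ex = (C−B)/|BC| = (-0.1810,-0.9835); ey = (0.9835,-0.1810)
P = B + -1.63·ex + 2.78·ey = (6.0068,0.7343)

6.01 0.73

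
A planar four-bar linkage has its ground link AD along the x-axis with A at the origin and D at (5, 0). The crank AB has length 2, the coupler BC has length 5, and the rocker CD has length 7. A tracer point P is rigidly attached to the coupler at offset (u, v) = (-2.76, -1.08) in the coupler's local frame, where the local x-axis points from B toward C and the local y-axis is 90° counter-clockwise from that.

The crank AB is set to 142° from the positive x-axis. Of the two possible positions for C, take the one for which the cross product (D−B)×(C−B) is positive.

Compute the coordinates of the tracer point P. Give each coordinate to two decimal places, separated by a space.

A=(0,0), D=(5.00,0)
B = A + 2.00·(cos142°, sin142°) = (-1.5760, 1.2313)
|BD| = 6.6903
circle(B,5.00) ∩ circle(D,7.00): a=1.5515, h=4.7532
  candidates: C₊=(0.8238,5.6178) cross=31.800; C₋=(-0.9258,-3.7262) cross=-31.800
  mode + wants cross > 0 → take C=(0.8238,5.6178) (cross=31.800)
ex = (C−B)/|BC| = (0.4800,0.8773); ey = (-0.8773,0.4800)
P = B + -2.76·ex + -1.08·ey = (-1.9532,-1.7084)

-1.95 -1.71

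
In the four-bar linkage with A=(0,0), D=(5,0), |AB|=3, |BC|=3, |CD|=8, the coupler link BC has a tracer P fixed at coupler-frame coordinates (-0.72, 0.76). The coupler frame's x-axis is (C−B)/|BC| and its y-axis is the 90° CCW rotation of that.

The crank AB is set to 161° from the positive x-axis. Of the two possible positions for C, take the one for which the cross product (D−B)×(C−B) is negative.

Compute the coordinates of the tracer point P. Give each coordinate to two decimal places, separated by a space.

-2.10 1.72

A=(0,0), D=(5.00,0)
B = A + 3.00·(cos161°, sin161°) = (-2.8366, 0.9767)
|BD| = 7.8972
circle(B,3.00) ∩ circle(D,8.00): a=0.4663, h=2.9635
  candidates: C₊=(-2.0073,3.8598) cross=23.404; C₋=(-2.7403,-2.0218) cross=-23.404
  mode - wants cross < 0 → take C=(-2.7403,-2.0218) (cross=-23.404)
ex = (C−B)/|BC| = (0.0321,-0.9995); ey = (0.9995,0.0321)
P = B + -0.72·ex + 0.76·ey = (-2.1000,1.7207)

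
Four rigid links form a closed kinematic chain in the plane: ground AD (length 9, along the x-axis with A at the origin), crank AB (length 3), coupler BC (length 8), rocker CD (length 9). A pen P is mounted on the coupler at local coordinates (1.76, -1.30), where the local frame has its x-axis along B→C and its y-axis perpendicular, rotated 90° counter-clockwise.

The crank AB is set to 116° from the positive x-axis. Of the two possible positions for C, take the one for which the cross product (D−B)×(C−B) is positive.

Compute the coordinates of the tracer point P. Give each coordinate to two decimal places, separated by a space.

0.87 2.86

A=(0,0), D=(9.00,0)
B = A + 3.00·(cos116°, sin116°) = (-1.3151, 2.6964)
|BD| = 10.6617
circle(B,8.00) ∩ circle(D,9.00): a=4.5336, h=6.5914
  candidates: C₊=(4.7381,7.9269) cross=70.275; C₋=(1.4041,-4.8273) cross=-70.275
  mode + wants cross > 0 → take C=(4.7381,7.9269) (cross=70.275)
ex = (C−B)/|BC| = (0.7567,0.6538); ey = (-0.6538,0.7567)
P = B + 1.76·ex + -1.30·ey = (0.8666,2.8635)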